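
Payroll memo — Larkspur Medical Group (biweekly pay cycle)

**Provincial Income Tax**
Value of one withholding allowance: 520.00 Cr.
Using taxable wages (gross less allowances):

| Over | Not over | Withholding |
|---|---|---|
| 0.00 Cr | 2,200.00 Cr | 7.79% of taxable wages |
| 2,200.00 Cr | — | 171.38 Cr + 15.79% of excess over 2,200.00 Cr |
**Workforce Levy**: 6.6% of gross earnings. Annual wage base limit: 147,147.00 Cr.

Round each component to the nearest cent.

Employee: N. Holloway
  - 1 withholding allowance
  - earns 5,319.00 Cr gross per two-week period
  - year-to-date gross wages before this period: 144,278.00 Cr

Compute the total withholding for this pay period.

771.11 Cr

Provincial Income Tax: taxable = 5,319.00 Cr − 1×520.00 Cr = 4,799.00 Cr
  171.38 Cr + 15.79% × (4,799.00 Cr − 2,200.00 Cr) = 171.38 Cr + 15.79% × 2,599.00 Cr = 581.76 Cr
Workforce Levy: cap 147,147.00 Cr − YTD 144,278.00 Cr = 2,869.00 Cr subject; 6.6% × 2,869.00 Cr = 189.35 Cr
Total: 581.76 Cr + 189.35 Cr = 771.11 Cr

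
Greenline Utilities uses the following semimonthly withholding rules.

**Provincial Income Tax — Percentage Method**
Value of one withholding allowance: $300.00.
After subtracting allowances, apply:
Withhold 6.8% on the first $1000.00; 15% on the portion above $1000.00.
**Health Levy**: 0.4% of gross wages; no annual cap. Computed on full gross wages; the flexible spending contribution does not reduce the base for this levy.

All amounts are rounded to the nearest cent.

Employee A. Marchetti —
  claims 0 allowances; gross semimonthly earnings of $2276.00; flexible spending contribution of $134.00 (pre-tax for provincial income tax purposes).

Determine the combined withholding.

Provincial Income Tax: taxable = $2276.00 − $134.00 = $2142.00
  $68.00 + 15% × ($2142.00 − $1000.00) = $68.00 + 15% × $1142.00 = $239.30
Health Levy: 0.4% × $2276.00 = $9.10
Total: $239.30 + $9.10 = $248.40

$248.40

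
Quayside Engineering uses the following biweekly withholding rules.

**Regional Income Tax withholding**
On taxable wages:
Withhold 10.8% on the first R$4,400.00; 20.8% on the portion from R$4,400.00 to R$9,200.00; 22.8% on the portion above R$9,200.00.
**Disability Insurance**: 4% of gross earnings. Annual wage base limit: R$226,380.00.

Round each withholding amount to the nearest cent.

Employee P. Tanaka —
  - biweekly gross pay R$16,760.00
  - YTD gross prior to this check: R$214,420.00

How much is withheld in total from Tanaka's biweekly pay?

Regional Income Tax: taxable = R$16,760.00
  R$1,473.60 + 22.8% × (R$16,760.00 − R$9,200.00) = R$1,473.60 + 22.8% × R$7,560.00 = R$3,197.28
Disability Insurance: cap R$226,380.00 − YTD R$214,420.00 = R$11,960.00 subject; 4% × R$11,960.00 = R$478.40
Total: R$3,197.28 + R$478.40 = R$3,675.68

R$3,675.68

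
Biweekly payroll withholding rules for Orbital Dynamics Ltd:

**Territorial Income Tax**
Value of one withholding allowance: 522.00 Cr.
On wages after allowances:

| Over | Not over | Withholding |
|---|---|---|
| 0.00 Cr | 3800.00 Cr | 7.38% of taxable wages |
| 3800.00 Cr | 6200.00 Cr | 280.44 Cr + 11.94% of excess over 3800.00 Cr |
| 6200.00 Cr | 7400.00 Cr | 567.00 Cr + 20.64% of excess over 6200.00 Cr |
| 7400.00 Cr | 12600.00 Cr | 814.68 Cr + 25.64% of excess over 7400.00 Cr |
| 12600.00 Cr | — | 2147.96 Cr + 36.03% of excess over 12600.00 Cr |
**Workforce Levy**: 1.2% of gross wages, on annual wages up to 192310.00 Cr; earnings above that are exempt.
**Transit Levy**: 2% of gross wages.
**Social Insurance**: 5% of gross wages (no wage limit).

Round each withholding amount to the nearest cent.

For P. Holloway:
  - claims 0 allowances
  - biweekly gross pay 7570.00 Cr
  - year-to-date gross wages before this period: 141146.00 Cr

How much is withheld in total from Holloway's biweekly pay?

Territorial Income Tax: taxable = 7570.00 Cr
  814.68 Cr + 25.64% × (7570.00 Cr − 7400.00 Cr) = 814.68 Cr + 25.64% × 170.00 Cr = 858.27 Cr
Workforce Levy: 1.2% × 7570.00 Cr = 90.84 Cr
Transit Levy: 2% × 7570.00 Cr = 151.40 Cr
Social Insurance: 5% × 7570.00 Cr = 378.50 Cr
Total: 858.27 Cr + 90.84 Cr + 151.40 Cr + 378.50 Cr = 1479.01 Cr

1479.01 Cr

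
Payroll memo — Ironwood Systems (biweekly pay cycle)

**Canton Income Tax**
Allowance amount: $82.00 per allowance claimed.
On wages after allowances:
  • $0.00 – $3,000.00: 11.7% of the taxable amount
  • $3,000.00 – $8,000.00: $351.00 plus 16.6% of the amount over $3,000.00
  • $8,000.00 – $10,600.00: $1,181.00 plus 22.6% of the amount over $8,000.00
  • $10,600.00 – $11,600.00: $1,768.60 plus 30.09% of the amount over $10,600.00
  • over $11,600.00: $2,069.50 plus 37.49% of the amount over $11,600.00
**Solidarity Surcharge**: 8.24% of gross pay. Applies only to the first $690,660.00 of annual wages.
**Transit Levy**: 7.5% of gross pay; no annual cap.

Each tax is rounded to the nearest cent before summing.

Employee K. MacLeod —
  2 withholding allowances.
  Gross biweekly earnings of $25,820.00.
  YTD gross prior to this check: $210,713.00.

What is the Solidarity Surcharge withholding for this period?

$2,127.57

Solidarity Surcharge: 8.24% × $25,820.00 = $2,127.57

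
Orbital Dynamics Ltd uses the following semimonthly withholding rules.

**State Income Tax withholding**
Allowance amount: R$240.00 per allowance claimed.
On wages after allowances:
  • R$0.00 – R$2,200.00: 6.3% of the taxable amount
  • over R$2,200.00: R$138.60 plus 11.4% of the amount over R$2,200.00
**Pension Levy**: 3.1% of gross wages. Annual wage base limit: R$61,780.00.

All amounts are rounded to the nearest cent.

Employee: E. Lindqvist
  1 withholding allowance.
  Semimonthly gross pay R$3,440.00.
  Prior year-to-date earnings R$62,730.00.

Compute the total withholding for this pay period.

R$252.60

State Income Tax: taxable = R$3,440.00 − 1×R$240.00 = R$3,200.00
  R$138.60 + 11.4% × (R$3,200.00 − R$2,200.00) = R$138.60 + 11.4% × R$1,000.00 = R$252.60
Pension Levy: YTD R$62,730.00 ≥ cap R$61,780.00 → R$0.00
Total: R$252.60 + R$0.00 = R$252.60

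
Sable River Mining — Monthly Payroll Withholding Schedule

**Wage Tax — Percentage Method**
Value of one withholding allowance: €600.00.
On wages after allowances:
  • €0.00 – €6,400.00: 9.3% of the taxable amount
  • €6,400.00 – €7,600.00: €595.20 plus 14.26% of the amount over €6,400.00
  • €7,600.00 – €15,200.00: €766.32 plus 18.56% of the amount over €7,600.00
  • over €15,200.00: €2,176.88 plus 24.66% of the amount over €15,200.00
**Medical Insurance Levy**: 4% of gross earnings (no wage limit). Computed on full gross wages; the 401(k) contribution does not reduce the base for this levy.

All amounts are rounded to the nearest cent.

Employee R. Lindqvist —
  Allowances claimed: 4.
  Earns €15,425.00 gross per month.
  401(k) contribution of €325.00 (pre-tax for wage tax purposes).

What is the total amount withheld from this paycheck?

Wage Tax: taxable = €15,425.00 − €325.00 − 4×€600.00 = €12,700.00
  €766.32 + 18.56% × (€12,700.00 − €7,600.00) = €766.32 + 18.56% × €5,100.00 = €1,712.88
Medical Insurance Levy: 4% × €15,425.00 = €617.00
Total: €1,712.88 + €617.00 = €2,329.88

€2,329.88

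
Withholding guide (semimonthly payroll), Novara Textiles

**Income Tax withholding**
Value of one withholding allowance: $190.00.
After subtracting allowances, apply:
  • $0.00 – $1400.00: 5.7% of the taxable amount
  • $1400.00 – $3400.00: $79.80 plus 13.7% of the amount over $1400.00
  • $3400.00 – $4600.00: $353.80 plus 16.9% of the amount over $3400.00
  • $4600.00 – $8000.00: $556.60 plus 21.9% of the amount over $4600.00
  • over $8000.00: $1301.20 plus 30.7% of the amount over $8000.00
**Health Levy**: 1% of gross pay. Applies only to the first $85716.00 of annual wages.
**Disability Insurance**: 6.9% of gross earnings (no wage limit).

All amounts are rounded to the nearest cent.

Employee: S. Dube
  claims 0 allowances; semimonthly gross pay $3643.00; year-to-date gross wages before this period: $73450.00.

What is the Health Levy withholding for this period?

$36.43

Health Levy: 1% × $3643.00 = $36.43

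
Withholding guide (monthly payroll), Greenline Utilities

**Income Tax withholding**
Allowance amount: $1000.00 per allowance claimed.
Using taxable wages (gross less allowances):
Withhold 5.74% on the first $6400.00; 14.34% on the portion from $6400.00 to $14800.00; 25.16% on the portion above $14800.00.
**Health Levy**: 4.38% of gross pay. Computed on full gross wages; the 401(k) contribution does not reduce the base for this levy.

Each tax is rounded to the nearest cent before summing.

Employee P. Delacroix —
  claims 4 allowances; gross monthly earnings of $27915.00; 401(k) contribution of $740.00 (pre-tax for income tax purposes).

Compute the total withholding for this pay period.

Income Tax: taxable = $27915.00 − $740.00 − 4×$1000.00 = $23175.00
  $1571.92 + 25.16% × ($23175.00 − $14800.00) = $1571.92 + 25.16% × $8375.00 = $3679.07
Health Levy: 4.38% × $27915.00 = $1222.68
Total: $3679.07 + $1222.68 = $4901.75

$4901.75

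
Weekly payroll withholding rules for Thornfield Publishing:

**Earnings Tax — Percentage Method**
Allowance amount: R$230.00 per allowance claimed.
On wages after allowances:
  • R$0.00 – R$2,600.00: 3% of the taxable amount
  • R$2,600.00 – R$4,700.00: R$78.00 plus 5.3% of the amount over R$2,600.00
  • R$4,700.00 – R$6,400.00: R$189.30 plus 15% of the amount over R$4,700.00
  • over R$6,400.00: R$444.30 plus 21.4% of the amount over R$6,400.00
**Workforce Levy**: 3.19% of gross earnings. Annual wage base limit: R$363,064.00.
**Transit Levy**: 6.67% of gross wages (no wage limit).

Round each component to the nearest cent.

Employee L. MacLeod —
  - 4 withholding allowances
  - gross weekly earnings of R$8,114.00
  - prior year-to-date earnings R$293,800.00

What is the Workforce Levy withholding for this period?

R$258.84

Workforce Levy: 3.19% × R$8,114.00 = R$258.84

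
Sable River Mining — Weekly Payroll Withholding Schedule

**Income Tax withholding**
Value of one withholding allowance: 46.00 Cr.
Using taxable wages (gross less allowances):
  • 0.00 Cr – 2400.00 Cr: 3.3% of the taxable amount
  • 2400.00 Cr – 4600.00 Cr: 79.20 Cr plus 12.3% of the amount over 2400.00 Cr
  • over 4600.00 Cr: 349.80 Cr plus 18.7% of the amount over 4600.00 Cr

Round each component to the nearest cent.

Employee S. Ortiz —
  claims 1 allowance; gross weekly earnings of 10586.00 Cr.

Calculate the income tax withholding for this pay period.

1460.58 Cr

Income Tax: taxable = 10586.00 Cr − 1×46.00 Cr = 10540.00 Cr
  349.80 Cr + 18.7% × (10540.00 Cr − 4600.00 Cr) = 349.80 Cr + 18.7% × 5940.00 Cr = 1460.58 Cr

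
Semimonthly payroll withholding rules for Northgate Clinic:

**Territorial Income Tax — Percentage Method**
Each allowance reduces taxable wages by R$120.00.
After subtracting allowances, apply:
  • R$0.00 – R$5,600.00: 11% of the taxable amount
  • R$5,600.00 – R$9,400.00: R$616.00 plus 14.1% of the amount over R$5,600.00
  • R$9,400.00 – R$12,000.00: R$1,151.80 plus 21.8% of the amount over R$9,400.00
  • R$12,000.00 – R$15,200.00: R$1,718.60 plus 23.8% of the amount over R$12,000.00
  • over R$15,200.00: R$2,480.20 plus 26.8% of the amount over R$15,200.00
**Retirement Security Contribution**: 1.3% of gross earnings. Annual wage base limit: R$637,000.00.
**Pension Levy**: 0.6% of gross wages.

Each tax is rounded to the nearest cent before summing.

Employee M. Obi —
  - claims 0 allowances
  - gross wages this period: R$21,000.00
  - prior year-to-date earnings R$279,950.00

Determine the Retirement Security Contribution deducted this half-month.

Retirement Security Contribution: 1.3% × R$21,000.00 = R$273.00

R$273.00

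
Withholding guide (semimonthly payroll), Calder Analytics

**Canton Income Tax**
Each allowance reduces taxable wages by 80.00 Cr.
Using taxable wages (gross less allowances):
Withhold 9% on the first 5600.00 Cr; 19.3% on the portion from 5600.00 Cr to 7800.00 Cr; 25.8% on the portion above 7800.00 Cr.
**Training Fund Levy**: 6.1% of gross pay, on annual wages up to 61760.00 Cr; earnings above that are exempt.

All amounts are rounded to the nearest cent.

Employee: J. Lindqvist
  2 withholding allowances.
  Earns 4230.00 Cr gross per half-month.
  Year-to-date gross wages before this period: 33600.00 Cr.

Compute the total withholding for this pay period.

624.33 Cr

Canton Income Tax: taxable = 4230.00 Cr − 2×80.00 Cr = 4070.00 Cr
  9% × 4070.00 Cr = 366.30 Cr
Training Fund Levy: 6.1% × 4230.00 Cr = 258.03 Cr
Total: 366.30 Cr + 258.03 Cr = 624.33 Cr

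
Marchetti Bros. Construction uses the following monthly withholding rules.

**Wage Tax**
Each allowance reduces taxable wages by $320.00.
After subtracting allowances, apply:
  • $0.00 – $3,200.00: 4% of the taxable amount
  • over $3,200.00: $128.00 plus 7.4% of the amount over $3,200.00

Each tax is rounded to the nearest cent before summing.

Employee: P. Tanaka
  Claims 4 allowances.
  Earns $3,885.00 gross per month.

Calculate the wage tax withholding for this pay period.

Wage Tax: taxable = $3,885.00 − 4×$320.00 = $2,605.00
  4% × $2,605.00 = $104.20

$104.20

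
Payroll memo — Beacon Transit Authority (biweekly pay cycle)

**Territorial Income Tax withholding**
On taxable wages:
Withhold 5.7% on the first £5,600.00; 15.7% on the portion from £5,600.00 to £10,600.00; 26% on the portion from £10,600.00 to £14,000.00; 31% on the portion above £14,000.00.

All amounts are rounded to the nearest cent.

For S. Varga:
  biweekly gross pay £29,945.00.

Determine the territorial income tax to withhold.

£6,931.15

Territorial Income Tax: taxable = £29,945.00
  £1,988.20 + 31% × (£29,945.00 − £14,000.00) = £1,988.20 + 31% × £15,945.00 = £6,931.15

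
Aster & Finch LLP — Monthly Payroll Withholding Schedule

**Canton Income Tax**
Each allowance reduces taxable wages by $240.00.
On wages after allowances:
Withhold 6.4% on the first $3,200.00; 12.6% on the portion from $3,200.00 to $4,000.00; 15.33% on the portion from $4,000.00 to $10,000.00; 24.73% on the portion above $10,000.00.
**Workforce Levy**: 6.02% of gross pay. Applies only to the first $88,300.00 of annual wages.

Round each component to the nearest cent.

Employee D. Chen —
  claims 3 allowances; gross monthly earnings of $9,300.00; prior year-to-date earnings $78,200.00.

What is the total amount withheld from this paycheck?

Canton Income Tax: taxable = $9,300.00 − 3×$240.00 = $8,580.00
  $305.60 + 15.33% × ($8,580.00 − $4,000.00) = $305.60 + 15.33% × $4,580.00 = $1,007.71
Workforce Levy: 6.02% × $9,300.00 = $559.86
Total: $1,007.71 + $559.86 = $1,567.57

$1,567.57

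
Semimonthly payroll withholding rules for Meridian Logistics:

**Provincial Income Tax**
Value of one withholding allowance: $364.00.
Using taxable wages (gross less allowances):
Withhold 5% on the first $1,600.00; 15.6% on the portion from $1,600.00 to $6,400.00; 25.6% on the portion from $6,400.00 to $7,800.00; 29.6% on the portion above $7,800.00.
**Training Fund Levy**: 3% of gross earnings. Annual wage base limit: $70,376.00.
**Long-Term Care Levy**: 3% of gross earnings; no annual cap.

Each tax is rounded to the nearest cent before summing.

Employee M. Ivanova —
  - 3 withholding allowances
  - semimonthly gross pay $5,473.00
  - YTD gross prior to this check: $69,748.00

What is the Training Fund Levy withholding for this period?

$18.84

Training Fund Levy: cap $70,376.00 − YTD $69,748.00 = $628.00 subject; 3% × $628.00 = $18.84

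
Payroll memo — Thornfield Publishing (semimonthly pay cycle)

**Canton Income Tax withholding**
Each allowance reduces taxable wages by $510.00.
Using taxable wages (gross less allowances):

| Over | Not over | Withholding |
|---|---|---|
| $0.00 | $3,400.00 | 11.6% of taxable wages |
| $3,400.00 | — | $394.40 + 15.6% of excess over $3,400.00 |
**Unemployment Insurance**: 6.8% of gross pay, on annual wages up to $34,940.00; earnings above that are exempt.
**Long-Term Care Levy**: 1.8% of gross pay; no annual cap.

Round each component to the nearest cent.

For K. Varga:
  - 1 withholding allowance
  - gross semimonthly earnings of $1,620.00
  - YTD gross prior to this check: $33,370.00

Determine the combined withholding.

$264.68

Canton Income Tax: taxable = $1,620.00 − 1×$510.00 = $1,110.00
  11.6% × $1,110.00 = $128.76
Unemployment Insurance: cap $34,940.00 − YTD $33,370.00 = $1,570.00 subject; 6.8% × $1,570.00 = $106.76
Long-Term Care Levy: 1.8% × $1,620.00 = $29.16
Total: $128.76 + $106.76 + $29.16 = $264.68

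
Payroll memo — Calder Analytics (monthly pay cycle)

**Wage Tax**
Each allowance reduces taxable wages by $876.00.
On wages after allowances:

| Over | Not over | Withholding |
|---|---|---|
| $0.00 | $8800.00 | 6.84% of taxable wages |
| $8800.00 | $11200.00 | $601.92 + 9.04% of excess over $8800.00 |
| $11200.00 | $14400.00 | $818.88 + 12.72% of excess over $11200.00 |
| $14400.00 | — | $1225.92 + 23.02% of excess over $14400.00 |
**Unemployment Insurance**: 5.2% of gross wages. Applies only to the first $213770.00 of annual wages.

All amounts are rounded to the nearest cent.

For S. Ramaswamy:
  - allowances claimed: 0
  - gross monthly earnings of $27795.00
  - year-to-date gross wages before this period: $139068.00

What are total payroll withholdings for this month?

Wage Tax: taxable = $27795.00
  $1225.92 + 23.02% × ($27795.00 − $14400.00) = $1225.92 + 23.02% × $13395.00 = $4309.45
Unemployment Insurance: 5.2% × $27795.00 = $1445.34
Total: $4309.45 + $1445.34 = $5754.79

$5754.79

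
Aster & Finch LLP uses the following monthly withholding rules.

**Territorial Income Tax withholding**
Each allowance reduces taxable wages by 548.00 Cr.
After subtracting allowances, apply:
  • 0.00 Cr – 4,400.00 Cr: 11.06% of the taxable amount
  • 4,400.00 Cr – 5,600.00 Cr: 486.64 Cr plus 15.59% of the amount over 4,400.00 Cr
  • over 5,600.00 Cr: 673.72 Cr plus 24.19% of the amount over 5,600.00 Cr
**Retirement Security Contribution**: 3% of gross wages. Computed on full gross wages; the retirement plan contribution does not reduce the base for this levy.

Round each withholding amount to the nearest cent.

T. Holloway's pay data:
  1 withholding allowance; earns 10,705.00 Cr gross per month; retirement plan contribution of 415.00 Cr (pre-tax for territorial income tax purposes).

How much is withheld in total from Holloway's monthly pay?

Territorial Income Tax: taxable = 10,705.00 Cr − 415.00 Cr − 1×548.00 Cr = 9,742.00 Cr
  673.72 Cr + 24.19% × (9,742.00 Cr − 5,600.00 Cr) = 673.72 Cr + 24.19% × 4,142.00 Cr = 1,675.67 Cr
Retirement Security Contribution: 3% × 10,705.00 Cr = 321.15 Cr
Total: 1,675.67 Cr + 321.15 Cr = 1,996.82 Cr

1,996.82 Cr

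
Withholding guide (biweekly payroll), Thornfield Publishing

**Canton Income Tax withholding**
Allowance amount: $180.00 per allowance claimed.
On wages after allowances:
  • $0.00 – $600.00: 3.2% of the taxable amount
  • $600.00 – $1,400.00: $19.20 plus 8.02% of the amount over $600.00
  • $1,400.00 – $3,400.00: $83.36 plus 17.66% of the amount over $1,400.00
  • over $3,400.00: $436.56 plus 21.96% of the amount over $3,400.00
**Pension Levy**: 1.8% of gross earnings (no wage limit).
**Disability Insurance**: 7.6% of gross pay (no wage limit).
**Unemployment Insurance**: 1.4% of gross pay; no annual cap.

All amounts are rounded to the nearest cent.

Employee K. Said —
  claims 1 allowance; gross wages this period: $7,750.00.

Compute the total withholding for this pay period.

$2,189.29

Canton Income Tax: taxable = $7,750.00 − 1×$180.00 = $7,570.00
  $436.56 + 21.96% × ($7,570.00 − $3,400.00) = $436.56 + 21.96% × $4,170.00 = $1,352.29
Pension Levy: 1.8% × $7,750.00 = $139.50
Disability Insurance: 7.6% × $7,750.00 = $589.00
Unemployment Insurance: 1.4% × $7,750.00 = $108.50
Total: $1,352.29 + $139.50 + $589.00 + $108.50 = $2,189.29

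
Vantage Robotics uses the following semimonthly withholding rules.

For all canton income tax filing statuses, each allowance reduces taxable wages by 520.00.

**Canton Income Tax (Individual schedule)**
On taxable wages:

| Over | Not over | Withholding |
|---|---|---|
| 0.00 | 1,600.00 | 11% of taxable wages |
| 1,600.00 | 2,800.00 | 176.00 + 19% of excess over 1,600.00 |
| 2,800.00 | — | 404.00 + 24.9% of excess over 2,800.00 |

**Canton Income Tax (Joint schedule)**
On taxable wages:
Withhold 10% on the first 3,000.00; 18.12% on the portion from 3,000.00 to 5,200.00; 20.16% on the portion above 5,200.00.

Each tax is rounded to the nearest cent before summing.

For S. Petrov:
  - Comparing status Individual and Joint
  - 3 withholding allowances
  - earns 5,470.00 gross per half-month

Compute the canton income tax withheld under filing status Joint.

464.89

Canton Income Tax (Joint): taxable = 5,470.00 − 3×520.00 = 3,910.00
  300.00 + 18.12% × (3,910.00 − 3,000.00) = 300.00 + 18.12% × 910.00 = 464.89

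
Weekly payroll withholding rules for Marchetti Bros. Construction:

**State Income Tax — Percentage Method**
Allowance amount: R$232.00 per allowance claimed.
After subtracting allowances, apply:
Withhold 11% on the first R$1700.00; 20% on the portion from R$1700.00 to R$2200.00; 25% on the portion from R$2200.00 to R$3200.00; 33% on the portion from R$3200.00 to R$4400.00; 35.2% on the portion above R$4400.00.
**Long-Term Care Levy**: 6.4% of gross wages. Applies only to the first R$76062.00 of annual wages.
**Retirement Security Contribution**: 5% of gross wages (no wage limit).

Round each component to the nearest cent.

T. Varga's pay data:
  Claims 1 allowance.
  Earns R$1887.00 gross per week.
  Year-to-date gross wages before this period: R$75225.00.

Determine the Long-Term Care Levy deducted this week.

R$53.57

Long-Term Care Levy: cap R$76062.00 − YTD R$75225.00 = R$837.00 subject; 6.4% × R$837.00 = R$53.57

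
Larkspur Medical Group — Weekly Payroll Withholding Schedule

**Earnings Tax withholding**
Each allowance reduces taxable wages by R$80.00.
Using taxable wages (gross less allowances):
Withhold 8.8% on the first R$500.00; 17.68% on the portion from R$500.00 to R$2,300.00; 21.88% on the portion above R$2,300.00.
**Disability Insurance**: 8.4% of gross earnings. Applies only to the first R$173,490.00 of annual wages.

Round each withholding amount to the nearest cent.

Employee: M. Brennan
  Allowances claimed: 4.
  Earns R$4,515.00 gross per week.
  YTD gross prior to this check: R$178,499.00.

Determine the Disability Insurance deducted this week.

Disability Insurance: YTD R$178,499.00 ≥ cap R$173,490.00 → R$0.00

R$0.00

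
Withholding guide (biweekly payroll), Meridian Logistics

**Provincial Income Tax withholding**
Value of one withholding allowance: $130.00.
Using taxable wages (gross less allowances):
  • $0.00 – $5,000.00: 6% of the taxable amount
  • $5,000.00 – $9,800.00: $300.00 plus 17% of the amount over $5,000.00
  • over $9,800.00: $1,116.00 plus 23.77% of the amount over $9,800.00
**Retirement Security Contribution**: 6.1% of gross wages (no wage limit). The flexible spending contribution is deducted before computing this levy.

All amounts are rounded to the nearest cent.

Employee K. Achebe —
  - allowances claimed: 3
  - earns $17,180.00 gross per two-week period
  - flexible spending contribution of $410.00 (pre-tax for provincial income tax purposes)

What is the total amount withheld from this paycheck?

$3,703.04

Provincial Income Tax: taxable = $17,180.00 − $410.00 − 3×$130.00 = $16,380.00
  $1,116.00 + 23.77% × ($16,380.00 − $9,800.00) = $1,116.00 + 23.77% × $6,580.00 = $2,680.07
Retirement Security Contribution: 6.1% × $16,770.00 = $1,022.97
Total: $2,680.07 + $1,022.97 = $3,703.04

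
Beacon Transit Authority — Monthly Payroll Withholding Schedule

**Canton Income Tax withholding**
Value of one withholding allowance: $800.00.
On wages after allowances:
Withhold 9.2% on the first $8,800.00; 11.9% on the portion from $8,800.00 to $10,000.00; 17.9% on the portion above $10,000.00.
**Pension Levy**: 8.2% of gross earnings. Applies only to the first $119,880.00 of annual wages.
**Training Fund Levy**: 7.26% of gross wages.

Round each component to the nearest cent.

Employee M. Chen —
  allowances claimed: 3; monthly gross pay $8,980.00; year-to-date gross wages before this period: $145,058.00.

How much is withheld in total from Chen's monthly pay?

Canton Income Tax: taxable = $8,980.00 − 3×$800.00 = $6,580.00
  9.2% × $6,580.00 = $605.36
Pension Levy: YTD $145,058.00 ≥ cap $119,880.00 → $0.00
Training Fund Levy: 7.26% × $8,980.00 = $651.95
Total: $605.36 + $0.00 + $651.95 = $1,257.31

$1,257.31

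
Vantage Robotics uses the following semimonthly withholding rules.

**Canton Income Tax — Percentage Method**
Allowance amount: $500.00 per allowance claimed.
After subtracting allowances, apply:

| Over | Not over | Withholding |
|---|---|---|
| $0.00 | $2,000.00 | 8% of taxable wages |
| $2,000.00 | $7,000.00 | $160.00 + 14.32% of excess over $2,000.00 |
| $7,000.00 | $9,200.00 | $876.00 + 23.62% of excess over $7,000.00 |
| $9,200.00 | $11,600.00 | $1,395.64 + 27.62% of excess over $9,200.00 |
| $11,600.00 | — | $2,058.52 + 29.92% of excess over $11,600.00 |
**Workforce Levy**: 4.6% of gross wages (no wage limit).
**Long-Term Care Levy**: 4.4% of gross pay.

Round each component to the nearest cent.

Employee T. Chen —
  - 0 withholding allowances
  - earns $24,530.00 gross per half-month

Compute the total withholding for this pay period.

Canton Income Tax: taxable = $24,530.00
  $2,058.52 + 29.92% × ($24,530.00 − $11,600.00) = $2,058.52 + 29.92% × $12,930.00 = $5,927.18
Workforce Levy: 4.6% × $24,530.00 = $1,128.38
Long-Term Care Levy: 4.4% × $24,530.00 = $1,079.32
Total: $5,927.18 + $1,128.38 + $1,079.32 = $8,134.88

$8,134.88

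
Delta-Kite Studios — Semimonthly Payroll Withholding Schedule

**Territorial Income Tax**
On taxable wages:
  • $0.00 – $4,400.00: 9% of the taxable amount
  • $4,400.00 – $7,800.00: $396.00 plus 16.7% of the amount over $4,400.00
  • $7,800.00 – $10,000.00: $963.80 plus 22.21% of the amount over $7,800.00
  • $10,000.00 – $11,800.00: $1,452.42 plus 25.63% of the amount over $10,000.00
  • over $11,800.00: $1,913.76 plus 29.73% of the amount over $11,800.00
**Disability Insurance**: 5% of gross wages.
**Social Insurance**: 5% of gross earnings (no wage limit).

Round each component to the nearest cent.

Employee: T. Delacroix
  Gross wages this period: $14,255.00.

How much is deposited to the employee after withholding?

Territorial Income Tax: taxable = $14,255.00
  $1,913.76 + 29.73% × ($14,255.00 − $11,800.00) = $1,913.76 + 29.73% × $2,455.00 = $2,643.63
Disability Insurance: 5% × $14,255.00 = $712.75
Social Insurance: 5% × $14,255.00 = $712.75
Total withheld: $2,643.63 + $712.75 + $712.75 = $4,069.13
Net pay: $14,255.00 − $4,069.13 = $10,185.87

$10,185.87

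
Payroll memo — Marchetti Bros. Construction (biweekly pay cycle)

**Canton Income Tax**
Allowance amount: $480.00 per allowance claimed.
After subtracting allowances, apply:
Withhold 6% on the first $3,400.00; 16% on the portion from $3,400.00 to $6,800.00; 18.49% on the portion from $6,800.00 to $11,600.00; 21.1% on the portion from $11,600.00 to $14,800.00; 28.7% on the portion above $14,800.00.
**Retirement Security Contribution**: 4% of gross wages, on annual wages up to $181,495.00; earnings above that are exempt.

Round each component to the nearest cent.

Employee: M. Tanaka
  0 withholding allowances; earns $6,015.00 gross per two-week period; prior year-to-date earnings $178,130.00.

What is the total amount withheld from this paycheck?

Canton Income Tax: taxable = $6,015.00
  $204.00 + 16% × ($6,015.00 − $3,400.00) = $204.00 + 16% × $2,615.00 = $622.40
Retirement Security Contribution: cap $181,495.00 − YTD $178,130.00 = $3,365.00 subject; 4% × $3,365.00 = $134.60
Total: $622.40 + $134.60 = $757.00

$757.00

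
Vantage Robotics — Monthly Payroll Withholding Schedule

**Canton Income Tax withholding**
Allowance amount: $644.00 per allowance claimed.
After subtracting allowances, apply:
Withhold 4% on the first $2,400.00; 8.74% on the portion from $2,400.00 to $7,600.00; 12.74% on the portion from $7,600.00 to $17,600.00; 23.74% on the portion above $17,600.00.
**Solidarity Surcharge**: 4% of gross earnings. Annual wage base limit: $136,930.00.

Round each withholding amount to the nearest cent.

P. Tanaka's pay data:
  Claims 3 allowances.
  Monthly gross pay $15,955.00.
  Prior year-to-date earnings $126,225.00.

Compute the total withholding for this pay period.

Canton Income Tax: taxable = $15,955.00 − 3×$644.00 = $14,023.00
  $550.48 + 12.74% × ($14,023.00 − $7,600.00) = $550.48 + 12.74% × $6,423.00 = $1,368.77
Solidarity Surcharge: cap $136,930.00 − YTD $126,225.00 = $10,705.00 subject; 4% × $10,705.00 = $428.20
Total: $1,368.77 + $428.20 = $1,796.97

$1,796.97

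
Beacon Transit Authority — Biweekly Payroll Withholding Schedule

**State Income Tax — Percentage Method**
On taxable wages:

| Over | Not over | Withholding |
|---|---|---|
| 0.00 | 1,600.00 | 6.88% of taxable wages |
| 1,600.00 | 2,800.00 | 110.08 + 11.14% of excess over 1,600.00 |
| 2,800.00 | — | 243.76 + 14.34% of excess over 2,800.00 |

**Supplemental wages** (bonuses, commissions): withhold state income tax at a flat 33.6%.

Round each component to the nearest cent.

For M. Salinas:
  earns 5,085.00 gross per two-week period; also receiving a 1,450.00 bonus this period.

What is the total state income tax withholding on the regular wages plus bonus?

1,058.63

State Income Tax: taxable = 5,085.00
  243.76 + 14.34% × (5,085.00 − 2,800.00) = 243.76 + 14.34% × 2,285.00 = 571.43
Supplemental (33.6% flat on bonus): 33.6% × 1,450.00 = 487.20
Total state income tax: 571.43 + 487.20 = 1,058.63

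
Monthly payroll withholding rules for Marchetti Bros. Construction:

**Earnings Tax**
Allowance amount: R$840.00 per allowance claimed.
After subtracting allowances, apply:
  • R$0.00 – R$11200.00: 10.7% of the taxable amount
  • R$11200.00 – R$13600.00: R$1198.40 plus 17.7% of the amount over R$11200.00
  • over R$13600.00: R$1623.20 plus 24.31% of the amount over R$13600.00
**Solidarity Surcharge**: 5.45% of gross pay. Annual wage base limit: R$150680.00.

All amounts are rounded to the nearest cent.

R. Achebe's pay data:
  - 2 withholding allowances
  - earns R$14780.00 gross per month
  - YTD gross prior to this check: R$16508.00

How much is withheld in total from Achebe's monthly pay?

R$2340.21

Earnings Tax: taxable = R$14780.00 − 2×R$840.00 = R$13100.00
  R$1198.40 + 17.7% × (R$13100.00 − R$11200.00) = R$1198.40 + 17.7% × R$1900.00 = R$1534.70
Solidarity Surcharge: 5.45% × R$14780.00 = R$805.51
Total: R$1534.70 + R$805.51 = R$2340.21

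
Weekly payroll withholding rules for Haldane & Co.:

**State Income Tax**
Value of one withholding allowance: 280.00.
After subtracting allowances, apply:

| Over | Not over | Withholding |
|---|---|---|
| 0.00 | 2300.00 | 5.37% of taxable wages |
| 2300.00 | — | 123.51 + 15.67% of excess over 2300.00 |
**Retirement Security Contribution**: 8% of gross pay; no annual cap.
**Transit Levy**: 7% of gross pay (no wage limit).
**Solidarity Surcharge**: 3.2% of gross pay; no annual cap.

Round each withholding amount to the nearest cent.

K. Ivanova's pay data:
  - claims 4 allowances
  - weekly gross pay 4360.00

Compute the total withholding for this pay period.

1064.33

State Income Tax: taxable = 4360.00 − 4×280.00 = 3240.00
  123.51 + 15.67% × (3240.00 − 2300.00) = 123.51 + 15.67% × 940.00 = 270.81
Retirement Security Contribution: 8% × 4360.00 = 348.80
Transit Levy: 7% × 4360.00 = 305.20
Solidarity Surcharge: 3.2% × 4360.00 = 139.52
Total: 270.81 + 348.80 + 305.20 + 139.52 = 1064.33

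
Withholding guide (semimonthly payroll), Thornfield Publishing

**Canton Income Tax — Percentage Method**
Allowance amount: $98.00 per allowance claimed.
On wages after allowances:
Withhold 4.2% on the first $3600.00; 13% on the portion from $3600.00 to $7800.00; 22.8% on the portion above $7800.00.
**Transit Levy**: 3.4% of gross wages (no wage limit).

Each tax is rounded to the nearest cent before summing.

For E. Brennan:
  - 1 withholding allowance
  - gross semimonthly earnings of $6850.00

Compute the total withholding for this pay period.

$793.86

Canton Income Tax: taxable = $6850.00 − 1×$98.00 = $6752.00
  $151.20 + 13% × ($6752.00 − $3600.00) = $151.20 + 13% × $3152.00 = $560.96
Transit Levy: 3.4% × $6850.00 = $232.90
Total: $560.96 + $232.90 = $793.86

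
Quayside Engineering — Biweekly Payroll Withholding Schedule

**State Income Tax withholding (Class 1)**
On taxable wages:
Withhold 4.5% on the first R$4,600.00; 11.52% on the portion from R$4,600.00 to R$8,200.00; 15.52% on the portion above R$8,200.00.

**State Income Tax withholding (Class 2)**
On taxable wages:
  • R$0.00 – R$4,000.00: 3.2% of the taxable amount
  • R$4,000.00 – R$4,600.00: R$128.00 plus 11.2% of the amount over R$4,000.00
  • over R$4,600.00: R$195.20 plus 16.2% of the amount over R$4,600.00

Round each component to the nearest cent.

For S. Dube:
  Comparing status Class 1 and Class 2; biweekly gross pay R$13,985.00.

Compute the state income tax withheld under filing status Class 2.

State Income Tax (Class 2): taxable = R$13,985.00
  R$195.20 + 16.2% × (R$13,985.00 − R$4,600.00) = R$195.20 + 16.2% × R$9,385.00 = R$1,715.57

R$1,715.57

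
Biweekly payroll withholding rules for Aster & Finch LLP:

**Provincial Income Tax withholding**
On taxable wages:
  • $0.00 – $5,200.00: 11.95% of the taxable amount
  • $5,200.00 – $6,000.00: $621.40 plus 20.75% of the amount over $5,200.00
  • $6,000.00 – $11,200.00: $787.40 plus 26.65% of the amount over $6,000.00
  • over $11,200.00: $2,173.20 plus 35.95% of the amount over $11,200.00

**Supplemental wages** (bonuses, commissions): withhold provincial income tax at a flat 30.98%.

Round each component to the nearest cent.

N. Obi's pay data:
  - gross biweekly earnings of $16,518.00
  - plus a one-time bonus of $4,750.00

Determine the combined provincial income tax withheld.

$5,556.57

Provincial Income Tax: taxable = $16,518.00
  $2,173.20 + 35.95% × ($16,518.00 − $11,200.00) = $2,173.20 + 35.95% × $5,318.00 = $4,085.02
Supplemental (30.98% flat on bonus): 30.98% × $4,750.00 = $1,471.55
Total provincial income tax: $4,085.02 + $1,471.55 = $5,556.57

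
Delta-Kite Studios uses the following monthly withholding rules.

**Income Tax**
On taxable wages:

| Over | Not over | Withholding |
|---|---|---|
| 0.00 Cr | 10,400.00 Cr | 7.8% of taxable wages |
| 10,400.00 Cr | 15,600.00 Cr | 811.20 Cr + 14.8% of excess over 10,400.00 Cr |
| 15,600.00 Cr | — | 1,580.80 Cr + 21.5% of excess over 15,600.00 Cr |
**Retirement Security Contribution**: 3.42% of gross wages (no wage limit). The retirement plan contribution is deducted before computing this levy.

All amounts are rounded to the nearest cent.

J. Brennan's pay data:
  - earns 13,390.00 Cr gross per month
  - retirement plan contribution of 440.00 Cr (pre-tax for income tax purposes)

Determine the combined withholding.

Income Tax: taxable = 13,390.00 Cr − 440.00 Cr = 12,950.00 Cr
  811.20 Cr + 14.8% × (12,950.00 Cr − 10,400.00 Cr) = 811.20 Cr + 14.8% × 2,550.00 Cr = 1,188.60 Cr
Retirement Security Contribution: 3.42% × 12,950.00 Cr = 442.89 Cr
Total: 1,188.60 Cr + 442.89 Cr = 1,631.49 Cr

1,631.49 Cr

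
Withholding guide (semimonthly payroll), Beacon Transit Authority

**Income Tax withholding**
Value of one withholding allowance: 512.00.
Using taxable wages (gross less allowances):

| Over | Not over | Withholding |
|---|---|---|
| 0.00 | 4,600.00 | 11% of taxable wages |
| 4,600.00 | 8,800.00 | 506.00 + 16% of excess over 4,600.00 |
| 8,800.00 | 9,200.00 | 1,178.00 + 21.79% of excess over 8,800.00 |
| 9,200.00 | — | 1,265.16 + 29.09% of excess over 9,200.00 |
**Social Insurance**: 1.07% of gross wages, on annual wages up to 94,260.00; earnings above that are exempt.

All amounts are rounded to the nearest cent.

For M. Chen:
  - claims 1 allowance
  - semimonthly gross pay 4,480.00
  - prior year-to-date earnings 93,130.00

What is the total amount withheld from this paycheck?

448.57

Income Tax: taxable = 4,480.00 − 1×512.00 = 3,968.00
  11% × 3,968.00 = 436.48
Social Insurance: cap 94,260.00 − YTD 93,130.00 = 1,130.00 subject; 1.07% × 1,130.00 = 12.09
Total: 436.48 + 12.09 = 448.57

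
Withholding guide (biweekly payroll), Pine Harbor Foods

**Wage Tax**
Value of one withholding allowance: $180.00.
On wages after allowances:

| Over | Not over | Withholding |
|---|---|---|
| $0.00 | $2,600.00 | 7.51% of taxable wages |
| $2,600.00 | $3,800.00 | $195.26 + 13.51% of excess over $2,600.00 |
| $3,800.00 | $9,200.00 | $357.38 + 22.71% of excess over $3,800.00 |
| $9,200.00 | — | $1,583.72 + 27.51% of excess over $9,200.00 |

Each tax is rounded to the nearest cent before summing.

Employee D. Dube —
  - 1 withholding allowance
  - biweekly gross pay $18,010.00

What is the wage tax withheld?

$3,957.83

Wage Tax: taxable = $18,010.00 − 1×$180.00 = $17,830.00
  $1,583.72 + 27.51% × ($17,830.00 − $9,200.00) = $1,583.72 + 27.51% × $8,630.00 = $3,957.83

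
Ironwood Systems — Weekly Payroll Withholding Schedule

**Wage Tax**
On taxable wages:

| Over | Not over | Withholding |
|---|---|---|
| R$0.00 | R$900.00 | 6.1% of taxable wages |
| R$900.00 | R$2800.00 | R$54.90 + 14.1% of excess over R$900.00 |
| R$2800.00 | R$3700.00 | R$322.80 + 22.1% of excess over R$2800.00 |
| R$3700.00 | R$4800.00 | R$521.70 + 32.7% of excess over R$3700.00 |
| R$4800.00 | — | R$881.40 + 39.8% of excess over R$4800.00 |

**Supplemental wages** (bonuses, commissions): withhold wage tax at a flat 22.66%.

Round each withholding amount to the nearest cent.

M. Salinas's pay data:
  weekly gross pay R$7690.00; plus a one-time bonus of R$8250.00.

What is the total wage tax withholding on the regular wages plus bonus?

R$3901.07

Wage Tax: taxable = R$7690.00
  R$881.40 + 39.8% × (R$7690.00 − R$4800.00) = R$881.40 + 39.8% × R$2890.00 = R$2031.62
Supplemental (22.66% flat on bonus): 22.66% × R$8250.00 = R$1869.45
Total wage tax: R$2031.62 + R$1869.45 = R$3901.07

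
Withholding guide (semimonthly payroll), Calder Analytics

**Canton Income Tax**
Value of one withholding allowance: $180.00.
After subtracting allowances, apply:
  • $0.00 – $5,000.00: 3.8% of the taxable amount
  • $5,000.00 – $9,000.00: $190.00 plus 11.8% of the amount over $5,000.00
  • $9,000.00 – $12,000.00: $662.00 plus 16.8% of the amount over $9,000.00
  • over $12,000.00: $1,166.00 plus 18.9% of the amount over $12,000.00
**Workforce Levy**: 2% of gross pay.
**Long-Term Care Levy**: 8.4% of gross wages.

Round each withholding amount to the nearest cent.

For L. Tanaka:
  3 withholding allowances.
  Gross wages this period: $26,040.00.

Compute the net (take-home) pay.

Canton Income Tax: taxable = $26,040.00 − 3×$180.00 = $25,500.00
  $1,166.00 + 18.9% × ($25,500.00 − $12,000.00) = $1,166.00 + 18.9% × $13,500.00 = $3,717.50
Workforce Levy: 2% × $26,040.00 = $520.80
Long-Term Care Levy: 8.4% × $26,040.00 = $2,187.36
Total withheld: $3,717.50 + $520.80 + $2,187.36 = $6,425.66
Net pay: $26,040.00 − $6,425.66 = $19,614.34

$19,614.34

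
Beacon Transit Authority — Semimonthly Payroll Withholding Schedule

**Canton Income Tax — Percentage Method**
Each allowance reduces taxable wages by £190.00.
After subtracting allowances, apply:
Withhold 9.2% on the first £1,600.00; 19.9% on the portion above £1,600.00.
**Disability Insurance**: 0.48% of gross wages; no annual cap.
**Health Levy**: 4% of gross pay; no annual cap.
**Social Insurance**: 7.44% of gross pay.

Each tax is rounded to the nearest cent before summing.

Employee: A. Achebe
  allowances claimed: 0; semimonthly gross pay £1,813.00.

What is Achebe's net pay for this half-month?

Canton Income Tax: taxable = £1,813.00
  £147.20 + 19.9% × (£1,813.00 − £1,600.00) = £147.20 + 19.9% × £213.00 = £189.59
Disability Insurance: 0.48% × £1,813.00 = £8.70
Health Levy: 4% × £1,813.00 = £72.52
Social Insurance: 7.44% × £1,813.00 = £134.89
Total withheld: £189.59 + £8.70 + £72.52 + £134.89 = £405.70
Net pay: £1,813.00 − £405.70 = £1,407.30

£1,407.30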